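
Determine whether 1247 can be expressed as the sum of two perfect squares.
Not possible

Factorization: 1247 = 29 × 43
By Fermat: n is sum of two squares iff every prime p ≡ 3 (mod 4) appears to even power.
Prime(s) ≡ 3 (mod 4) with odd exponent: [(43, 1)]
Therefore 1247 cannot be expressed as a² + b².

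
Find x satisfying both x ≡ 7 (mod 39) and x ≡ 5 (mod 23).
787

Using Chinese Remainder Theorem:
M = 39 × 23 = 897
M1 = 23, M2 = 39
y1 = 23^(-1) mod 39 = 17
y2 = 39^(-1) mod 23 = 13
x = (7×23×17 + 5×39×13) mod 897 = 787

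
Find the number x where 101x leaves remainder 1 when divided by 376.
309

gcd(101, 376) = 1, so the inverse exists.
Extended Euclidean algorithm on (376, 101):
376 = 3 × 101 + 73  ⟹  73 = (1)·376 + (-3)·101
101 = 1 × 73 + 28  ⟹  28 = (-1)·376 + (4)·101
73 = 2 × 28 + 17  ⟹  17 = (3)·376 + (-11)·101
28 = 1 × 17 + 11  ⟹  11 = (-4)·376 + (15)·101
17 = 1 × 11 + 6  ⟹  6 = (7)·376 + (-26)·101
11 = 1 × 6 + 5  ⟹  5 = (-11)·376 + (41)·101
6 = 1 × 5 + 1  ⟹  1 = (18)·376 + (-67)·101
So (-67)·101 ≡ 1 (mod 376), i.e. 101^(-1) ≡ -67 ≡ 309 (mod 376).
Check: 101 × 309 = 31209 ≡ 1 (mod 376)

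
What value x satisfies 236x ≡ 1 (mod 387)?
41

gcd(236, 387) = 1, so the inverse exists.
Extended Euclidean algorithm on (387, 236):
387 = 1 × 236 + 151  ⟹  151 = (1)·387 + (-1)·236
236 = 1 × 151 + 85  ⟹  85 = (-1)·387 + (2)·236
151 = 1 × 85 + 66  ⟹  66 = (2)·387 + (-3)·236
85 = 1 × 66 + 19  ⟹  19 = (-3)·387 + (5)·236
66 = 3 × 19 + 9  ⟹  9 = (11)·387 + (-18)·236
19 = 2 × 9 + 1  ⟹  1 = (-25)·387 + (41)·236
So (41)·236 ≡ 1 (mod 387), i.e. 236^(-1) ≡ 41 (mod 387).
Check: 236 × 41 = 9676 ≡ 1 (mod 387)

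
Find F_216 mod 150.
12

Matrix identity: Q^n = [[F_(n+1), F_n], [F_n, F_(n-1)]] with Q = [[1,1],[1,0]].
n = 216 = 11011000₂. Square-and-multiply, entries mod 150:
Q^1 = [[1,1],[1,0]]
Q^3 = (Q^1)²·Q = [[3,2],[2,1]]
Q^6 = (Q^3)² = [[13,8],[8,5]]
Q^13 = (Q^6)²·Q = [[77,83],[83,144]]
Q^27 = (Q^13)²·Q = [[111,68],[68,43]]
Q^54 = (Q^27)² = [[145,122],[122,23]]
Q^108 = (Q^54)² = [[59,96],[96,113]]
Q^216 = (Q^108)² = [[97,12],[12,85]]
F_216 mod 150 = Q^216[0][1] = 12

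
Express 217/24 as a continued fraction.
[9; 24]

Euclidean algorithm steps:
217 = 9 × 24 + 1
24 = 24 × 1 + 0
Continued fraction: [9; 24]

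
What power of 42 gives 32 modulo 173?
35

Baby-step giant-step with step n = ⌈√173⌉ = 14.
Baby steps 42^j mod 173 (j:value) for j=0..13: 0:1, 1:42, 2:34, 3:44, 4:118, 5:112, 6:33, 7:2, 8:84, 9:68, 10:88, 11:63, 12:51, 13:66.
Giant-step multiplier: 42^(-14) ≡ 42^(172-14) = 42^158 ≡ 130 (mod 173).
Giant steps γ_i = 32·130^i mod 173: γ_0=32, γ_1=8, γ_2=2 (in table at j=7).
x = i·n + j = 2·14 + 7 = 35.
Check: 42^35 ≡ 32 (mod 173).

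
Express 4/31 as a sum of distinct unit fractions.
1/8 + 1/248

Greedy algorithm:
4/31: ceiling(31/4) = 8, use 1/8
1/248: ceiling(248/1) = 248, use 1/248
Result: 4/31 = 1/8 + 1/248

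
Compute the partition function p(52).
281589

p(n) counts ways to write n as a sum of positive integers (order ignored).
Euler's pentagonal recurrence: p(k) = p(k-1) + p(k-2) - p(k-5) - p(k-7) + p(k-12) + p(k-15) - ... (offsets j(3j∓1)/2, signs ++--, p(0)=1, p(<0)=0).
DP table for k = 0..51: p(0)=1, p(1)=1, p(2)=2, p(3)=3, p(4)=5, p(5)=7, p(6)=11, p(7)=15, p(8)=22, p(9)=30, p(10)=42, p(11)=56, p(12)=77, p(13)=101, p(14)=135, p(15)=176, p(16)=231, p(17)=297, p(18)=385, p(19)=490, p(20)=627, p(21)=792, p(22)=1002, p(23)=1255, p(24)=1575, p(25)=1958, p(26)=2436, p(27)=3010, p(28)=3718, p(29)=4565, p(30)=5604, p(31)=6842, p(32)=8349, p(33)=10143, p(34)=12310, p(35)=14883, p(36)=17977, p(37)=21637, p(38)=26015, p(39)=31185, p(40)=37338, p(41)=44583, p(42)=53174, p(43)=63261, p(44)=75175, p(45)=89134, p(46)=105558, p(47)=124754, p(48)=147273, p(49)=173525, p(50)=204226, p(51)=239943.
Final step: p(52) = p(51) + p(50) - p(47) - p(45) + p(40) + p(37) - p(30) - p(26) + p(17) + p(12) - p(1)
= 239943 + 204226 - 124754 - 89134 + 37338 + 21637 - 5604 - 2436 + 297 + 77 - 1
= 281589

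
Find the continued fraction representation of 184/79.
[2; 3, 26]

Euclidean algorithm steps:
184 = 2 × 79 + 26
79 = 3 × 26 + 1
26 = 26 × 1 + 0
Continued fraction: [2; 3, 26]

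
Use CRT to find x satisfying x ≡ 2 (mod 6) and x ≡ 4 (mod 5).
14

Using Chinese Remainder Theorem:
M = 6 × 5 = 30
M1 = 5, M2 = 6
y1 = 5^(-1) mod 6 = 5
y2 = 6^(-1) mod 5 = 1
x = (2×5×5 + 4×6×1) mod 30 = 14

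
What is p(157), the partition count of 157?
80630964769

p(n) counts ways to write n as a sum of positive integers (order ignored).
Euler's pentagonal recurrence: p(k) = p(k-1) + p(k-2) - p(k-5) - p(k-7) + p(k-12) + p(k-15) - ... (offsets j(3j∓1)/2, signs ++--, p(0)=1, p(<0)=0).
DP table for k = 0..156: p(0)=1, p(1)=1, p(2)=2, p(3)=3, p(4)=5, p(5)=7, p(6)=11, p(7)=15, p(8)=22, p(9)=30, p(10)=42, p(11)=56, p(12)=77, p(13)=101, p(14)=135, p(15)=176, p(16)=231, p(17)=297, p(18)=385, p(19)=490, p(20)=627, p(21)=792, p(22)=1002, p(23)=1255, p(24)=1575, p(25)=1958, p(26)=2436, p(27)=3010, p(28)=3718, p(29)=4565, p(30)=5604, p(31)=6842, p(32)=8349, p(33)=10143, p(34)=12310, p(35)=14883, p(36)=17977, p(37)=21637, p(38)=26015, p(39)=31185, p(40)=37338, p(41)=44583, p(42)=53174, p(43)=63261, p(44)=75175, p(45)=89134, p(46)=105558, p(47)=124754, p(48)=147273, p(49)=173525, p(50)=204226, p(51)=239943, p(52)=281589, p(53)=329931, p(54)=386155, p(55)=451276, p(56)=526823, p(57)=614154, p(58)=715220, p(59)=831820, p(60)=966467, p(61)=1121505, p(62)=1300156, p(63)=1505499, p(64)=1741630, p(65)=2012558, p(66)=2323520, p(67)=2679689, p(68)=3087735, p(69)=3554345, p(70)=4087968, p(71)=4697205, p(72)=5392783, p(73)=6185689, p(74)=7089500, p(75)=8118264, p(76)=9289091, p(77)=10619863, p(78)=12132164, p(79)=13848650, p(80)=15796476, p(81)=18004327, p(82)=20506255, p(83)=23338469, p(84)=26543660, p(85)=30167357, p(86)=34262962, p(87)=38887673, p(88)=44108109, p(89)=49995925, p(90)=56634173, p(91)=64112359, p(92)=72533807, p(93)=82010177, p(94)=92669720, p(95)=104651419, p(96)=118114304, p(97)=133230930, p(98)=150198136, p(99)=169229875, p(100)=190569292, p(101)=214481126, p(102)=241265379, p(103)=271248950, p(104)=304801365, p(105)=342325709, p(106)=384276336, p(107)=431149389, p(108)=483502844, p(109)=541946240, p(110)=607163746, p(111)=679903203, p(112)=761002156, p(113)=851376628, p(114)=952050665, p(115)=1064144451, p(116)=1188908248, p(117)=1327710076, p(118)=1482074143, p(119)=1653668665, p(120)=1844349560, p(121)=2056148051, p(122)=2291320912, p(123)=2552338241, p(124)=2841940500, p(125)=3163127352, p(126)=3519222692, p(127)=3913864295, p(128)=4351078600, p(129)=4835271870, p(130)=5371315400, p(131)=5964539504, p(132)=6620830889, p(133)=7346629512, p(134)=8149040695, p(135)=9035836076, p(136)=10015581680, p(137)=11097645016, p(138)=12292341831, p(139)=13610949895, p(140)=15065878135, p(141)=16670689208, p(142)=18440293320, p(143)=20390982757, p(144)=22540654445, p(145)=24908858009, p(146)=27517052599, p(147)=30388671978, p(148)=33549419497, p(149)=37027355200, p(150)=40853235313, p(151)=45060624582, p(152)=49686288421, p(153)=54770336324, p(154)=60356673280, p(155)=66493182097, p(156)=73232243759.
Final step: p(157) = p(156) + p(155) - p(152) - p(150) + p(145) + p(142) - p(135) - p(131) + p(122) + p(117) - p(106) - p(100) + p(87) + p(80) - p(65) - p(57) + p(40) + p(31) - p(12) - p(2)
= 73232243759 + 66493182097 - 49686288421 - 40853235313 + 24908858009 + 18440293320 - 9035836076 - 5964539504 + 2291320912 + 1327710076 - 384276336 - 190569292 + 38887673 + 15796476 - 2012558 - 614154 + 37338 + 6842 - 77 - 2
= 80630964769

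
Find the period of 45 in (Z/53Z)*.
52

53 is prime, so ord(45) divides φ(53) = 52.
Divisors of 52: 1, 2, 4, 13, 26, 52.
Repeated squaring: 45^1 ≡ 45, 45^2 ≡ 11, 45^4 ≡ 15, 45^8 ≡ 13, 45^16 ≡ 10, 45^32 ≡ 47 (mod 53).
Test 45^d mod 53 for each divisor d in increasing order:
45^1 ≡ 45
45^2 ≡ 11
45^4 ≡ 15
45^13 = 45^8·45^4·45^1 ≡ 30
45^26 = 45^16·45^8·45^2 ≡ 52
45^52 = 45^32·45^16·45^4 ≡ 1  ← first divisor giving 1
The order is 52.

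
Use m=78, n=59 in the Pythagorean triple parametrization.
(2603, 9204, 9565)

Euclid's formula: a = m² - n², b = 2mn, c = m² + n²
m = 78, n = 59
a = 78² - 59² = 6084 - 3481 = 2603
b = 2 × 78 × 59 = 9204
c = 78² + 59² = 6084 + 3481 = 9565
Verification: 2603² + 9204² = 6775609 + 84713616 = 91489225 = 9565² ✓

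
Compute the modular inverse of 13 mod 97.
15

gcd(13, 97) = 1, so the inverse exists.
Extended Euclidean algorithm on (97, 13):
97 = 7 × 13 + 6  ⟹  6 = (1)·97 + (-7)·13
13 = 2 × 6 + 1  ⟹  1 = (-2)·97 + (15)·13
So (15)·13 ≡ 1 (mod 97), i.e. 13^(-1) ≡ 15 (mod 97).
Check: 13 × 15 = 195 ≡ 1 (mod 97)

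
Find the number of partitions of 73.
6185689

p(n) counts ways to write n as a sum of positive integers (order ignored).
Euler's pentagonal recurrence: p(k) = p(k-1) + p(k-2) - p(k-5) - p(k-7) + p(k-12) + p(k-15) - ... (offsets j(3j∓1)/2, signs ++--, p(0)=1, p(<0)=0).
DP table for k = 0..72: p(0)=1, p(1)=1, p(2)=2, p(3)=3, p(4)=5, p(5)=7, p(6)=11, p(7)=15, p(8)=22, p(9)=30, p(10)=42, p(11)=56, p(12)=77, p(13)=101, p(14)=135, p(15)=176, p(16)=231, p(17)=297, p(18)=385, p(19)=490, p(20)=627, p(21)=792, p(22)=1002, p(23)=1255, p(24)=1575, p(25)=1958, p(26)=2436, p(27)=3010, p(28)=3718, p(29)=4565, p(30)=5604, p(31)=6842, p(32)=8349, p(33)=10143, p(34)=12310, p(35)=14883, p(36)=17977, p(37)=21637, p(38)=26015, p(39)=31185, p(40)=37338, p(41)=44583, p(42)=53174, p(43)=63261, p(44)=75175, p(45)=89134, p(46)=105558, p(47)=124754, p(48)=147273, p(49)=173525, p(50)=204226, p(51)=239943, p(52)=281589, p(53)=329931, p(54)=386155, p(55)=451276, p(56)=526823, p(57)=614154, p(58)=715220, p(59)=831820, p(60)=966467, p(61)=1121505, p(62)=1300156, p(63)=1505499, p(64)=1741630, p(65)=2012558, p(66)=2323520, p(67)=2679689, p(68)=3087735, p(69)=3554345, p(70)=4087968, p(71)=4697205, p(72)=5392783.
Final step: p(73) = p(72) + p(71) - p(68) - p(66) + p(61) + p(58) - p(51) - p(47) + p(38) + p(33) - p(22) - p(16) + p(3)
= 5392783 + 4697205 - 3087735 - 2323520 + 1121505 + 715220 - 239943 - 124754 + 26015 + 10143 - 1002 - 231 + 3
= 6185689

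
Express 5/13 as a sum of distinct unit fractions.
1/3 + 1/20 + 1/780

Greedy algorithm:
5/13: ceiling(13/5) = 3, use 1/3
2/39: ceiling(39/2) = 20, use 1/20
1/780: ceiling(780/1) = 780, use 1/780
Result: 5/13 = 1/3 + 1/20 + 1/780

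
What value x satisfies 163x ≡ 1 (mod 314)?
131

gcd(163, 314) = 1, so the inverse exists.
Extended Euclidean algorithm on (314, 163):
314 = 1 × 163 + 151  ⟹  151 = (1)·314 + (-1)·163
163 = 1 × 151 + 12  ⟹  12 = (-1)·314 + (2)·163
151 = 12 × 12 + 7  ⟹  7 = (13)·314 + (-25)·163
12 = 1 × 7 + 5  ⟹  5 = (-14)·314 + (27)·163
7 = 1 × 5 + 2  ⟹  2 = (27)·314 + (-52)·163
5 = 2 × 2 + 1  ⟹  1 = (-68)·314 + (131)·163
So (131)·163 ≡ 1 (mod 314), i.e. 163^(-1) ≡ 131 (mod 314).
Check: 163 × 131 = 21353 ≡ 1 (mod 314)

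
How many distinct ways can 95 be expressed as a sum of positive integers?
104651419

p(n) counts ways to write n as a sum of positive integers (order ignored).
Euler's pentagonal recurrence: p(k) = p(k-1) + p(k-2) - p(k-5) - p(k-7) + p(k-12) + p(k-15) - ... (offsets j(3j∓1)/2, signs ++--, p(0)=1, p(<0)=0).
DP table for k = 0..94: p(0)=1, p(1)=1, p(2)=2, p(3)=3, p(4)=5, p(5)=7, p(6)=11, p(7)=15, p(8)=22, p(9)=30, p(10)=42, p(11)=56, p(12)=77, p(13)=101, p(14)=135, p(15)=176, p(16)=231, p(17)=297, p(18)=385, p(19)=490, p(20)=627, p(21)=792, p(22)=1002, p(23)=1255, p(24)=1575, p(25)=1958, p(26)=2436, p(27)=3010, p(28)=3718, p(29)=4565, p(30)=5604, p(31)=6842, p(32)=8349, p(33)=10143, p(34)=12310, p(35)=14883, p(36)=17977, p(37)=21637, p(38)=26015, p(39)=31185, p(40)=37338, p(41)=44583, p(42)=53174, p(43)=63261, p(44)=75175, p(45)=89134, p(46)=105558, p(47)=124754, p(48)=147273, p(49)=173525, p(50)=204226, p(51)=239943, p(52)=281589, p(53)=329931, p(54)=386155, p(55)=451276, p(56)=526823, p(57)=614154, p(58)=715220, p(59)=831820, p(60)=966467, p(61)=1121505, p(62)=1300156, p(63)=1505499, p(64)=1741630, p(65)=2012558, p(66)=2323520, p(67)=2679689, p(68)=3087735, p(69)=3554345, p(70)=4087968, p(71)=4697205, p(72)=5392783, p(73)=6185689, p(74)=7089500, p(75)=8118264, p(76)=9289091, p(77)=10619863, p(78)=12132164, p(79)=13848650, p(80)=15796476, p(81)=18004327, p(82)=20506255, p(83)=23338469, p(84)=26543660, p(85)=30167357, p(86)=34262962, p(87)=38887673, p(88)=44108109, p(89)=49995925, p(90)=56634173, p(91)=64112359, p(92)=72533807, p(93)=82010177, p(94)=92669720.
Final step: p(95) = p(94) + p(93) - p(90) - p(88) + p(83) + p(80) - p(73) - p(69) + p(60) + p(55) - p(44) - p(38) + p(25) + p(18) - p(3)
= 92669720 + 82010177 - 56634173 - 44108109 + 23338469 + 15796476 - 6185689 - 3554345 + 966467 + 451276 - 75175 - 26015 + 1958 + 385 - 3
= 104651419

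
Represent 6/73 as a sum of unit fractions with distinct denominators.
1/13 + 1/190 + 1/180310

Greedy algorithm:
6/73: ceiling(73/6) = 13, use 1/13
5/949: ceiling(949/5) = 190, use 1/190
1/180310: ceiling(180310/1) = 180310, use 1/180310
Result: 6/73 = 1/13 + 1/190 + 1/180310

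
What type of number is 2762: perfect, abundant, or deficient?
deficient

Proper divisors of 2762: sum = 1 + 2 + 1381 = 1384
Since 1384 < 2762, 2762 is deficient.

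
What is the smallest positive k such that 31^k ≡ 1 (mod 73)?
72

73 is prime, so ord(31) divides φ(73) = 72.
Divisors of 72: 1, 2, 3, 4, 6, 8, 9, 12, 18, 24, 36, 72.
Repeated squaring: 31^1 ≡ 31, 31^2 ≡ 12, 31^4 ≡ 71, 31^8 ≡ 4, 31^16 ≡ 16, 31^32 ≡ 37, 31^64 ≡ 55 (mod 73).
Test 31^d mod 73 for each divisor d in increasing order:
31^1 ≡ 31
31^2 ≡ 12
31^3 = 31^2·31^1 ≡ 7
31^4 ≡ 71
31^6 = 31^4·31^2 ≡ 49
31^8 ≡ 4
31^9 = 31^8·31^1 ≡ 51
31^12 = 31^8·31^4 ≡ 65
31^18 = 31^16·31^2 ≡ 46
31^24 = 31^16·31^8 ≡ 64
31^36 = 31^32·31^4 ≡ 72
31^72 = 31^64·31^8 ≡ 1  ← first divisor giving 1
The order is 72.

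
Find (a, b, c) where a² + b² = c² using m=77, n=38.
(4485, 5852, 7373)

Euclid's formula: a = m² - n², b = 2mn, c = m² + n²
m = 77, n = 38
a = 77² - 38² = 5929 - 1444 = 4485
b = 2 × 77 × 38 = 5852
c = 77² + 38² = 5929 + 1444 = 7373
Verification: 4485² + 5852² = 20115225 + 34245904 = 54361129 = 7373² ✓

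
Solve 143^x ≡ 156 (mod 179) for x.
148

Baby-step giant-step with step n = ⌈√179⌉ = 14.
Baby steps 143^j mod 179 (j:value) for j=0..13: 0:1, 1:143, 2:43, 3:63, 4:59, 5:24, 6:31, 7:137, 8:80, 9:163, 10:39, 11:28, 12:66, 13:130.
Giant-step multiplier: 143^(-14) ≡ 143^(178-14) = 143^164 ≡ 117 (mod 179).
Giant steps γ_i = 156·117^i mod 179: γ_0=156, γ_1=173, γ_2=14, γ_3=27, γ_4=116, γ_5=147, γ_6=15, γ_7=144, γ_8=22, γ_9=68, γ_10=80 (in table at j=8).
x = i·n + j = 10·14 + 8 = 148.
Check: 143^148 ≡ 156 (mod 179).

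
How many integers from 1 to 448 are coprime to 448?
192

448 = 2^6 × 7
φ(n) = n × ∏(1 - 1/p) for each prime p dividing n
φ(448) = 448 × (1 - 1/2) × (1 - 1/7) = 192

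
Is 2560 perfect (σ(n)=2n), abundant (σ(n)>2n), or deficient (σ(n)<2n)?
abundant

Proper divisors of 2560: sum = 1 + 2 + 4 + 5 + 8 + 10 + 16 + 20 + ... + 320 + 512 + 640 + 1280 (19 divisors) = 3578
Since 3578 > 2560, 2560 is abundant.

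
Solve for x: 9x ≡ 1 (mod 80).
9

gcd(9, 80) = 1, so the inverse exists.
Extended Euclidean algorithm on (80, 9):
80 = 8 × 9 + 8  ⟹  8 = (1)·80 + (-8)·9
9 = 1 × 8 + 1  ⟹  1 = (-1)·80 + (9)·9
So (9)·9 ≡ 1 (mod 80), i.e. 9^(-1) ≡ 9 (mod 80).
Check: 9 × 9 = 81 ≡ 1 (mod 80)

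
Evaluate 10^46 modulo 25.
0

Repeated squaring. Binary of 46 = 101110.
10^1 ≡ 10 (mod 25); 10^2 ≡ 0 (mod 25); 10^4 ≡ 0 (mod 25); 10^8 ≡ 0 (mod 25); 10^16 ≡ 0 (mod 25); 10^32 ≡ 0 (mod 25)
10^46 = 10^2 × 10^4 × 10^8 × 10^32 ≡ 0 (mod 25)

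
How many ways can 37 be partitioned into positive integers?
21637

p(n) counts ways to write n as a sum of positive integers (order ignored).
Euler's pentagonal recurrence: p(k) = p(k-1) + p(k-2) - p(k-5) - p(k-7) + p(k-12) + p(k-15) - ... (offsets j(3j∓1)/2, signs ++--, p(0)=1, p(<0)=0).
DP table for k = 0..36: p(0)=1, p(1)=1, p(2)=2, p(3)=3, p(4)=5, p(5)=7, p(6)=11, p(7)=15, p(8)=22, p(9)=30, p(10)=42, p(11)=56, p(12)=77, p(13)=101, p(14)=135, p(15)=176, p(16)=231, p(17)=297, p(18)=385, p(19)=490, p(20)=627, p(21)=792, p(22)=1002, p(23)=1255, p(24)=1575, p(25)=1958, p(26)=2436, p(27)=3010, p(28)=3718, p(29)=4565, p(30)=5604, p(31)=6842, p(32)=8349, p(33)=10143, p(34)=12310, p(35)=14883, p(36)=17977.
Final step: p(37) = p(36) + p(35) - p(32) - p(30) + p(25) + p(22) - p(15) - p(11) + p(2)
= 17977 + 14883 - 8349 - 5604 + 1958 + 1002 - 176 - 56 + 2
= 21637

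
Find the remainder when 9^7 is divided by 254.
149

Repeated squaring. Binary of 7 = 111.
9^1 ≡ 9 (mod 254); 9^2 ≡ 81 (mod 254); 9^4 ≡ 211 (mod 254)
9^7 = 9^1 × 9^2 × 9^4 ≡ 149 (mod 254)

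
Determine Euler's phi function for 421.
420

421 = 421
φ(n) = n × ∏(1 - 1/p) for each prime p dividing n
φ(421) = 421 × (1 - 1/421) = 420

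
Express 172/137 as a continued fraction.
[1; 3, 1, 10, 1, 2]

Euclidean algorithm steps:
172 = 1 × 137 + 35
137 = 3 × 35 + 32
35 = 1 × 32 + 3
32 = 10 × 3 + 2
3 = 1 × 2 + 1
2 = 2 × 1 + 0
Continued fraction: [1; 3, 1, 10, 1, 2]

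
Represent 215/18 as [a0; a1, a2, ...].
[11; 1, 17]

Euclidean algorithm steps:
215 = 11 × 18 + 17
18 = 1 × 17 + 1
17 = 17 × 1 + 0
Continued fraction: [11; 1, 17]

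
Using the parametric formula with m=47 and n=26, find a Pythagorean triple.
(1533, 2444, 2885)

Euclid's formula: a = m² - n², b = 2mn, c = m² + n²
m = 47, n = 26
a = 47² - 26² = 2209 - 676 = 1533
b = 2 × 47 × 26 = 2444
c = 47² + 26² = 2209 + 676 = 2885
Verification: 1533² + 2444² = 2350089 + 5973136 = 8323225 = 2885² ✓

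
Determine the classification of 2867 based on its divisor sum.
deficient

Proper divisors of 2867: sum = 1 + 47 + 61 = 109
Since 109 < 2867, 2867 is deficient.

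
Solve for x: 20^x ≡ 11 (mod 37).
30

Baby-step giant-step with step n = ⌈√37⌉ = 7.
Baby steps 20^j mod 37 (j:value) for j=0..6: 0:1, 1:20, 2:30, 3:8, 4:12, 5:18, 6:27.
Giant-step multiplier: 20^(-7) ≡ 20^(36-7) = 20^29 ≡ 32 (mod 37).
Giant steps γ_i = 11·32^i mod 37: γ_0=11, γ_1=19, γ_2=16, γ_3=31, γ_4=30 (in table at j=2).
x = i·n + j = 4·7 + 2 = 30.
Check: 20^30 ≡ 11 (mod 37).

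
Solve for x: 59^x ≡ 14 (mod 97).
11

Baby-step giant-step with step n = ⌈√97⌉ = 10.
Baby steps 59^j mod 97 (j:value) for j=0..9: 0:1, 1:59, 2:86, 3:30, 4:24, 5:58, 6:27, 7:41, 8:91, 9:34.
Giant-step multiplier: 59^(-10) ≡ 59^(96-10) = 59^86 ≡ 25 (mod 97).
Giant steps γ_i = 14·25^i mod 97: γ_0=14, γ_1=59 (in table at j=1).
x = i·n + j = 1·10 + 1 = 11.
Check: 59^11 ≡ 14 (mod 97).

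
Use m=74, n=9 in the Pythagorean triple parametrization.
(5395, 1332, 5557)

Euclid's formula: a = m² - n², b = 2mn, c = m² + n²
m = 74, n = 9
a = 74² - 9² = 5476 - 81 = 5395
b = 2 × 74 × 9 = 1332
c = 74² + 9² = 5476 + 81 = 5557
Verification: 5395² + 1332² = 29106025 + 1774224 = 30880249 = 5557² ✓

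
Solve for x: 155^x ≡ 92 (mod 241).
53

Baby-step giant-step with step n = ⌈√241⌉ = 16.
Baby steps 155^j mod 241 (j:value) for j=0..15: 0:1, 1:155, 2:166, 3:184, 4:82, 5:178, 6:116, 7:146, 8:217, 9:136, 10:113, 11:163, 12:201, 13:66, 14:108, 15:111.
Giant-step multiplier: 155^(-16) ≡ 155^(240-16) = 155^224 ≡ 100 (mod 241).
Giant steps γ_i = 92·100^i mod 241: γ_0=92, γ_1=42, γ_2=103, γ_3=178 (in table at j=5).
x = i·n + j = 3·16 + 5 = 53.
Check: 155^53 ≡ 92 (mod 241).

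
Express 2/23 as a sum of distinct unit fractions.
1/12 + 1/276

Greedy algorithm:
2/23: ceiling(23/2) = 12, use 1/12
1/276: ceiling(276/1) = 276, use 1/276
Result: 2/23 = 1/12 + 1/276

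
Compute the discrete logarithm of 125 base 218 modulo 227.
63

Baby-step giant-step with step n = ⌈√227⌉ = 16.
Baby steps 218^j mod 227 (j:value) for j=0..15: 0:1, 1:218, 2:81, 3:179, 4:205, 5:198, 6:34, 7:148, 8:30, 9:184, 10:160, 11:149, 12:21, 13:38, 14:112, 15:127.
Giant-step multiplier: 218^(-16) ≡ 218^(226-16) = 218^210 ≡ 85 (mod 227).
Giant steps γ_i = 125·85^i mod 227: γ_0=125, γ_1=183, γ_2=119, γ_3=127 (in table at j=15).
x = i·n + j = 3·16 + 15 = 63.
Check: 218^63 ≡ 125 (mod 227).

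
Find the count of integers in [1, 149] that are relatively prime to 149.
148

149 = 149
φ(n) = n × ∏(1 - 1/p) for each prime p dividing n
φ(149) = 149 × (1 - 1/149) = 148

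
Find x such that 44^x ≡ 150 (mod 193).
168

Baby-step giant-step with step n = ⌈√193⌉ = 14.
Baby steps 44^j mod 193 (j:value) for j=0..13: 0:1, 1:44, 2:6, 3:71, 4:36, 5:40, 6:23, 7:47, 8:138, 9:89, 10:56, 11:148, 12:143, 13:116.
Giant-step multiplier: 44^(-14) ≡ 44^(192-14) = 44^178 ≡ 101 (mod 193).
Giant steps γ_i = 150·101^i mod 193: γ_0=150, γ_1=96, γ_2=46, γ_3=14, γ_4=63, γ_5=187, γ_6=166, γ_7=168, γ_8=177, γ_9=121, γ_10=62, γ_11=86, γ_12=1 (in table at j=0).
x = i·n + j = 12·14 + 0 = 168.
Check: 44^168 ≡ 150 (mod 193).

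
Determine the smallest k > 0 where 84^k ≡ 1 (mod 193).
3

193 is prime, so ord(84) divides φ(193) = 192.
Divisors of 192: 1, 2, 3, 4, 6, 8, 12, 16, 24, 32, 48, 64, 96, 192.
Repeated squaring: 84^1 ≡ 84, 84^2 ≡ 108, 84^4 ≡ 84, 84^8 ≡ 108, 84^16 ≡ 84, 84^32 ≡ 108, 84^64 ≡ 84, 84^128 ≡ 108 (mod 193).
Test 84^d mod 193 for each divisor d in increasing order:
84^1 ≡ 84
84^2 ≡ 108
84^3 = 84^2·84^1 ≡ 1  ← first divisor giving 1
The order is 3.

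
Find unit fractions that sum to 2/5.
1/3 + 1/15

Greedy algorithm:
2/5: ceiling(5/2) = 3, use 1/3
1/15: ceiling(15/1) = 15, use 1/15
Result: 2/5 = 1/3 + 1/15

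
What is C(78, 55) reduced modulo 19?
0

Using Lucas' theorem:
Write n=78 and k=55 in base 19:
n in base 19: [4, 2]
k in base 19: [2, 17]
C(78,55) mod 19 = ∏ C(n_i, k_i) mod 19
Digit binomials (mod 19): C(4,2) = 6; C(2,17) = 0 (k_i > n_i)
Product: 6 × 0 = 0 ≡ 0 (mod 19)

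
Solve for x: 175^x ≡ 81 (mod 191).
184

Baby-step giant-step with step n = ⌈√191⌉ = 14.
Baby steps 175^j mod 191 (j:value) for j=0..13: 0:1, 1:175, 2:65, 3:106, 4:23, 5:14, 6:158, 7:146, 8:147, 9:131, 10:5, 11:111, 12:134, 13:148.
Giant-step multiplier: 175^(-14) ≡ 175^(190-14) = 175^176 ≡ 98 (mod 191).
Giant steps γ_i = 81·98^i mod 191: γ_0=81, γ_1=107, γ_2=172, γ_3=48, γ_4=120, γ_5=109, γ_6=177, γ_7=156, γ_8=8, γ_9=20, γ_10=50, γ_11=125, γ_12=26, γ_13=65 (in table at j=2).
x = i·n + j = 13·14 + 2 = 184.
Check: 175^184 ≡ 81 (mod 191).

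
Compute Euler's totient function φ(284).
140

284 = 2^2 × 71
φ(n) = n × ∏(1 - 1/p) for each prime p dividing n
φ(284) = 284 × (1 - 1/2) × (1 - 1/71) = 140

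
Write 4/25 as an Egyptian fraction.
1/7 + 1/59 + 1/5163 + 1/53307975

Greedy algorithm:
4/25: ceiling(25/4) = 7, use 1/7
3/175: ceiling(175/3) = 59, use 1/59
2/10325: ceiling(10325/2) = 5163, use 1/5163
1/53307975: ceiling(53307975/1) = 53307975, use 1/53307975
Result: 4/25 = 1/7 + 1/59 + 1/5163 + 1/53307975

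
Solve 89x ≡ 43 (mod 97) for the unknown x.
x ≡ 31 (mod 97)

gcd(89, 97) = 1, which divides 43, so solutions exist.
Find 89^(-1) mod 97 by the extended Euclidean algorithm:
97 = 1 × 89 + 8  ⟹  8 = (1)·97 + (-1)·89
89 = 11 × 8 + 1  ⟹  1 = (-11)·97 + (12)·89
So (12)·89 ≡ 1 (mod 97), i.e. 89^(-1) ≡ 12 (mod 97).
x ≡ 12 × 43 = 516 ≡ 31 (mod 97).
Check: 89 × 31 = 2759 ≡ 43 (mod 97).
Unique solution: x ≡ 31 (mod 97)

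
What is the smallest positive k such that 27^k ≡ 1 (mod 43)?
14

43 is prime, so ord(27) divides φ(43) = 42.
Divisors of 42: 1, 2, 3, 6, 7, 14, 21, 42.
Repeated squaring: 27^1 ≡ 27, 27^2 ≡ 41, 27^4 ≡ 4, 27^8 ≡ 16, 27^16 ≡ 41, 27^32 ≡ 4 (mod 43).
Test 27^d mod 43 for each divisor d in increasing order:
27^1 ≡ 27
27^2 ≡ 41
27^3 = 27^2·27^1 ≡ 32
27^6 = 27^4·27^2 ≡ 35
27^7 = 27^4·27^2·27^1 ≡ 42
27^14 = 27^8·27^4·27^2 ≡ 1  ← first divisor giving 1
The order is 14.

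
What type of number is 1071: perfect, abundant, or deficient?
deficient

Proper divisors of 1071: sum = 1 + 3 + 7 + 9 + 17 + 21 + 51 + 63 + 119 + 153 + 357 = 801
Since 801 < 1071, 1071 is deficient.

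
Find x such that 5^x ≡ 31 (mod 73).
11

Baby-step giant-step with step n = ⌈√73⌉ = 9.
Baby steps 5^j mod 73 (j:value) for j=0..8: 0:1, 1:5, 2:25, 3:52, 4:41, 5:59, 6:3, 7:15, 8:2.
Giant-step multiplier: 5^(-9) ≡ 5^(72-9) = 5^63 ≡ 22 (mod 73).
Giant steps γ_i = 31·22^i mod 73: γ_0=31, γ_1=25 (in table at j=2).
x = i·n + j = 1·9 + 2 = 11.
Check: 5^11 ≡ 31 (mod 73).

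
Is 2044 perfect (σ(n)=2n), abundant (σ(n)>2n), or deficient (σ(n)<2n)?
abundant

Proper divisors of 2044: sum = 1 + 2 + 4 + 7 + 14 + 28 + 73 + 146 + 292 + 511 + 1022 = 2100
Since 2100 > 2044, 2044 is abundant.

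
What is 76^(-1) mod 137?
128

gcd(76, 137) = 1, so the inverse exists.
Extended Euclidean algorithm on (137, 76):
137 = 1 × 76 + 61  ⟹  61 = (1)·137 + (-1)·76
76 = 1 × 61 + 15  ⟹  15 = (-1)·137 + (2)·76
61 = 4 × 15 + 1  ⟹  1 = (5)·137 + (-9)·76
So (-9)·76 ≡ 1 (mod 137), i.e. 76^(-1) ≡ -9 ≡ 128 (mod 137).
Check: 76 × 128 = 9728 ≡ 1 (mod 137)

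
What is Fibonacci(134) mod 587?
221

Matrix identity: Q^n = [[F_(n+1), F_n], [F_n, F_(n-1)]] with Q = [[1,1],[1,0]].
n = 134 = 10000110₂. Square-and-multiply, entries mod 587:
Q^1 = [[1,1],[1,0]]
Q^2 = (Q^1)² = [[2,1],[1,1]]
Q^4 = (Q^2)² = [[5,3],[3,2]]
Q^8 = (Q^4)² = [[34,21],[21,13]]
Q^16 = (Q^8)² = [[423,400],[400,23]]
Q^33 = (Q^16)²·Q = [[182,230],[230,539]]
Q^67 = (Q^33)²·Q = [[31,322],[322,296]]
Q^134 = (Q^67)² = [[159,221],[221,525]]
F_134 mod 587 = Q^134[0][1] = 221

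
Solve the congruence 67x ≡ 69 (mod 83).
x ≡ 32 (mod 83)

gcd(67, 83) = 1, which divides 69, so solutions exist.
Find 67^(-1) mod 83 by the extended Euclidean algorithm:
83 = 1 × 67 + 16  ⟹  16 = (1)·83 + (-1)·67
67 = 4 × 16 + 3  ⟹  3 = (-4)·83 + (5)·67
16 = 5 × 3 + 1  ⟹  1 = (21)·83 + (-26)·67
So (-26)·67 ≡ 1 (mod 83), i.e. 67^(-1) ≡ -26 ≡ 57 (mod 83).
x ≡ 57 × 69 = 3933 ≡ 32 (mod 83).
Check: 67 × 32 = 2144 ≡ 69 (mod 83).
Unique solution: x ≡ 32 (mod 83)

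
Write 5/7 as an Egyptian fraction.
1/2 + 1/5 + 1/70

Greedy algorithm:
5/7: ceiling(7/5) = 2, use 1/2
3/14: ceiling(14/3) = 5, use 1/5
1/70: ceiling(70/1) = 70, use 1/70
Result: 5/7 = 1/2 + 1/5 + 1/70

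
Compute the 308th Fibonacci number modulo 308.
241

Matrix identity: Q^n = [[F_(n+1), F_n], [F_n, F_(n-1)]] with Q = [[1,1],[1,0]].
n = 308 = 100110100₂. Square-and-multiply, entries mod 308:
Q^1 = [[1,1],[1,0]]
Q^2 = (Q^1)² = [[2,1],[1,1]]
Q^4 = (Q^2)² = [[5,3],[3,2]]
Q^9 = (Q^4)²·Q = [[55,34],[34,21]]
Q^19 = (Q^9)²·Q = [[297,177],[177,120]]
Q^38 = (Q^19)² = [[34,197],[197,145]]
Q^77 = (Q^38)²·Q = [[76,233],[233,151]]
Q^154 = (Q^77)² = [[5,223],[223,90]]
Q^308 = (Q^154)² = [[166,241],[241,233]]
F_308 mod 308 = Q^308[0][1] = 241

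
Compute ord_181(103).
180

181 is prime, so ord(103) divides φ(181) = 180.
Divisors of 180: 1, 2, 3, 4, 5, 6, 9, 10, 12, 15, 18, 20, 30, 36, 45, 60, 90, 180.
Repeated squaring: 103^1 ≡ 103, 103^2 ≡ 111, 103^4 ≡ 13, 103^8 ≡ 169, 103^16 ≡ 144, 103^32 ≡ 102, 103^64 ≡ 87, 103^128 ≡ 148 (mod 181).
Test 103^d mod 181 for each divisor d in increasing order:
103^1 ≡ 103
103^2 ≡ 111
103^3 = 103^2·103^1 ≡ 30
103^4 ≡ 13
103^5 = 103^4·103^1 ≡ 72
103^6 = 103^4·103^2 ≡ 176
103^9 = 103^8·103^1 ≡ 31
103^10 = 103^8·103^2 ≡ 116
103^12 = 103^8·103^4 ≡ 25
103^15 = 103^8·103^4·103^2·103^1 ≡ 26
103^18 = 103^16·103^2 ≡ 56
103^20 = 103^16·103^4 ≡ 62
103^30 = 103^16·103^8·103^4·103^2 ≡ 133
103^36 = 103^32·103^4 ≡ 59
103^45 = 103^32·103^8·103^4·103^1 ≡ 19
103^60 = 103^32·103^16·103^8·103^4 ≡ 132
103^90 = 103^64·103^16·103^8·103^2 ≡ 180
103^180 = 103^128·103^32·103^16·103^4 ≡ 1  ← first divisor giving 1
The order is 180.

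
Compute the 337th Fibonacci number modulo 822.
229

Matrix identity: Q^n = [[F_(n+1), F_n], [F_n, F_(n-1)]] with Q = [[1,1],[1,0]].
n = 337 = 101010001₂. Square-and-multiply, entries mod 822:
Q^1 = [[1,1],[1,0]]
Q^2 = (Q^1)² = [[2,1],[1,1]]
Q^5 = (Q^2)²·Q = [[8,5],[5,3]]
Q^10 = (Q^5)² = [[89,55],[55,34]]
Q^21 = (Q^10)²·Q = [[449,260],[260,189]]
Q^42 = (Q^21)² = [[407,658],[658,571]]
Q^84 = (Q^42)² = [[197,720],[720,299]]
Q^168 = (Q^84)² = [[715,372],[372,343]]
Q^337 = (Q^168)²·Q = [[67,229],[229,660]]
F_337 mod 822 = Q^337[0][1] = 229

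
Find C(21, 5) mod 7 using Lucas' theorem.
0

Using Lucas' theorem:
Write n=21 and k=5 in base 7:
n in base 7: [3, 0]
k in base 7: [0, 5]
C(21,5) mod 7 = ∏ C(n_i, k_i) mod 7
Digit binomials (mod 7): C(3,0) = 1; C(0,5) = 0 (k_i > n_i)
Product: 1 × 0 = 0 ≡ 0 (mod 7)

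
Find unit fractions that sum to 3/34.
1/12 + 1/204

Greedy algorithm:
3/34: ceiling(34/3) = 12, use 1/12
1/204: ceiling(204/1) = 204, use 1/204
Result: 3/34 = 1/12 + 1/204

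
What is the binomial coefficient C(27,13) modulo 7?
3

Using Lucas' theorem:
Write n=27 and k=13 in base 7:
n in base 7: [3, 6]
k in base 7: [1, 6]
C(27,13) mod 7 = ∏ C(n_i, k_i) mod 7
Digit binomials (mod 7): C(3,1) = 3; C(6,6) = 1
Product: 3 × 1 = 3 ≡ 3 (mod 7)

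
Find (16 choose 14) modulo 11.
10

Using Lucas' theorem:
Write n=16 and k=14 in base 11:
n in base 11: [1, 5]
k in base 11: [1, 3]
C(16,14) mod 11 = ∏ C(n_i, k_i) mod 11
Digit binomials (mod 11): C(1,1) = 1; C(5,3) = 10
Product: 1 × 10 = 10 ≡ 10 (mod 11)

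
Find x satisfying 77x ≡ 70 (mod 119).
x ≡ 4 (mod 17)

gcd(77, 119) = 7, which divides 70, so solutions exist.
Divide through by 7: 11x ≡ 10 (mod 17).
Find 11^(-1) mod 17 by the extended Euclidean algorithm:
17 = 1 × 11 + 6  ⟹  6 = (1)·17 + (-1)·11
11 = 1 × 6 + 5  ⟹  5 = (-1)·17 + (2)·11
6 = 1 × 5 + 1  ⟹  1 = (2)·17 + (-3)·11
So (-3)·11 ≡ 1 (mod 17), i.e. 11^(-1) ≡ -3 ≡ 14 (mod 17).
x ≡ 14 × 10 = 140 ≡ 4 (mod 17).
Check: 77 × 4 = 308 ≡ 70 (mod 119).
x ≡ 4 (mod 17), giving 7 solutions mod 119.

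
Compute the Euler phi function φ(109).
108

109 = 109
φ(n) = n × ∏(1 - 1/p) for each prime p dividing n
φ(109) = 109 × (1 - 1/109) = 108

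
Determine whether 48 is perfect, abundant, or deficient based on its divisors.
abundant

Proper divisors of 48: sum = 1 + 2 + 3 + 4 + 6 + 8 + 12 + 16 + 24 = 76
Since 76 > 48, 48 is abundant.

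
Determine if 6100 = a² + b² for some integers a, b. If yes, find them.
4² + 78² (a=4, b=78)

Factorization: 6100 = 2^2 × 5^2 × 61
By Fermat: n is sum of two squares iff every prime p ≡ 3 (mod 4) appears to even power.
All primes ≡ 3 (mod 4) appear to even power.
Search a = 0, 1, 2, … for 6100 - a² a perfect square: first hit at a = 4: 6100 - 16 = 6084 = 78².
6100 = 4² + 78² = 16 + 6084 ✓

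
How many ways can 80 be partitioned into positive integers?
15796476

p(n) counts ways to write n as a sum of positive integers (order ignored).
Euler's pentagonal recurrence: p(k) = p(k-1) + p(k-2) - p(k-5) - p(k-7) + p(k-12) + p(k-15) - ... (offsets j(3j∓1)/2, signs ++--, p(0)=1, p(<0)=0).
DP table for k = 0..79: p(0)=1, p(1)=1, p(2)=2, p(3)=3, p(4)=5, p(5)=7, p(6)=11, p(7)=15, p(8)=22, p(9)=30, p(10)=42, p(11)=56, p(12)=77, p(13)=101, p(14)=135, p(15)=176, p(16)=231, p(17)=297, p(18)=385, p(19)=490, p(20)=627, p(21)=792, p(22)=1002, p(23)=1255, p(24)=1575, p(25)=1958, p(26)=2436, p(27)=3010, p(28)=3718, p(29)=4565, p(30)=5604, p(31)=6842, p(32)=8349, p(33)=10143, p(34)=12310, p(35)=14883, p(36)=17977, p(37)=21637, p(38)=26015, p(39)=31185, p(40)=37338, p(41)=44583, p(42)=53174, p(43)=63261, p(44)=75175, p(45)=89134, p(46)=105558, p(47)=124754, p(48)=147273, p(49)=173525, p(50)=204226, p(51)=239943, p(52)=281589, p(53)=329931, p(54)=386155, p(55)=451276, p(56)=526823, p(57)=614154, p(58)=715220, p(59)=831820, p(60)=966467, p(61)=1121505, p(62)=1300156, p(63)=1505499, p(64)=1741630, p(65)=2012558, p(66)=2323520, p(67)=2679689, p(68)=3087735, p(69)=3554345, p(70)=4087968, p(71)=4697205, p(72)=5392783, p(73)=6185689, p(74)=7089500, p(75)=8118264, p(76)=9289091, p(77)=10619863, p(78)=12132164, p(79)=13848650.
Final step: p(80) = p(79) + p(78) - p(75) - p(73) + p(68) + p(65) - p(58) - p(54) + p(45) + p(40) - p(29) - p(23) + p(10) + p(3)
= 13848650 + 12132164 - 8118264 - 6185689 + 3087735 + 2012558 - 715220 - 386155 + 89134 + 37338 - 4565 - 1255 + 42 + 3
= 15796476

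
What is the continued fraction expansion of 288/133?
[2; 6, 22]

Euclidean algorithm steps:
288 = 2 × 133 + 22
133 = 6 × 22 + 1
22 = 22 × 1 + 0
Continued fraction: [2; 6, 22]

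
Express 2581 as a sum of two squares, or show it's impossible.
9² + 50² (a=9, b=50)

Factorization: 2581 = 29 × 89
By Fermat: n is sum of two squares iff every prime p ≡ 3 (mod 4) appears to even power.
All primes ≡ 3 (mod 4) appear to even power.
Search a = 0, 1, 2, … for 2581 - a² a perfect square: first hit at a = 9: 2581 - 81 = 2500 = 50².
2581 = 9² + 50² = 81 + 2500 ✓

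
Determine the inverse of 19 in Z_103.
38

gcd(19, 103) = 1, so the inverse exists.
Extended Euclidean algorithm on (103, 19):
103 = 5 × 19 + 8  ⟹  8 = (1)·103 + (-5)·19
19 = 2 × 8 + 3  ⟹  3 = (-2)·103 + (11)·19
8 = 2 × 3 + 2  ⟹  2 = (5)·103 + (-27)·19
3 = 1 × 2 + 1  ⟹  1 = (-7)·103 + (38)·19
So (38)·19 ≡ 1 (mod 103), i.e. 19^(-1) ≡ 38 (mod 103).
Check: 19 × 38 = 722 ≡ 1 (mod 103)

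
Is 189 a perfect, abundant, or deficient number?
deficient

Proper divisors of 189: sum = 1 + 3 + 7 + 9 + 21 + 27 + 63 = 131
Since 131 < 189, 189 is deficient.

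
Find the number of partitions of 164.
156919475295

p(n) counts ways to write n as a sum of positive integers (order ignored).
Euler's pentagonal recurrence: p(k) = p(k-1) + p(k-2) - p(k-5) - p(k-7) + p(k-12) + p(k-15) - ... (offsets j(3j∓1)/2, signs ++--, p(0)=1, p(<0)=0).
DP table for k = 0..163: p(0)=1, p(1)=1, p(2)=2, p(3)=3, p(4)=5, p(5)=7, p(6)=11, p(7)=15, p(8)=22, p(9)=30, p(10)=42, p(11)=56, p(12)=77, p(13)=101, p(14)=135, p(15)=176, p(16)=231, p(17)=297, p(18)=385, p(19)=490, p(20)=627, p(21)=792, p(22)=1002, p(23)=1255, p(24)=1575, p(25)=1958, p(26)=2436, p(27)=3010, p(28)=3718, p(29)=4565, p(30)=5604, p(31)=6842, p(32)=8349, p(33)=10143, p(34)=12310, p(35)=14883, p(36)=17977, p(37)=21637, p(38)=26015, p(39)=31185, p(40)=37338, p(41)=44583, p(42)=53174, p(43)=63261, p(44)=75175, p(45)=89134, p(46)=105558, p(47)=124754, p(48)=147273, p(49)=173525, p(50)=204226, p(51)=239943, p(52)=281589, p(53)=329931, p(54)=386155, p(55)=451276, p(56)=526823, p(57)=614154, p(58)=715220, p(59)=831820, p(60)=966467, p(61)=1121505, p(62)=1300156, p(63)=1505499, p(64)=1741630, p(65)=2012558, p(66)=2323520, p(67)=2679689, p(68)=3087735, p(69)=3554345, p(70)=4087968, p(71)=4697205, p(72)=5392783, p(73)=6185689, p(74)=7089500, p(75)=8118264, p(76)=9289091, p(77)=10619863, p(78)=12132164, p(79)=13848650, p(80)=15796476, p(81)=18004327, p(82)=20506255, p(83)=23338469, p(84)=26543660, p(85)=30167357, p(86)=34262962, p(87)=38887673, p(88)=44108109, p(89)=49995925, p(90)=56634173, p(91)=64112359, p(92)=72533807, p(93)=82010177, p(94)=92669720, p(95)=104651419, p(96)=118114304, p(97)=133230930, p(98)=150198136, p(99)=169229875, p(100)=190569292, p(101)=214481126, p(102)=241265379, p(103)=271248950, p(104)=304801365, p(105)=342325709, p(106)=384276336, p(107)=431149389, p(108)=483502844, p(109)=541946240, p(110)=607163746, p(111)=679903203, p(112)=761002156, p(113)=851376628, p(114)=952050665, p(115)=1064144451, p(116)=1188908248, p(117)=1327710076, p(118)=1482074143, p(119)=1653668665, p(120)=1844349560, p(121)=2056148051, p(122)=2291320912, p(123)=2552338241, p(124)=2841940500, p(125)=3163127352, p(126)=3519222692, p(127)=3913864295, p(128)=4351078600, p(129)=4835271870, p(130)=5371315400, p(131)=5964539504, p(132)=6620830889, p(133)=7346629512, p(134)=8149040695, p(135)=9035836076, p(136)=10015581680, p(137)=11097645016, p(138)=12292341831, p(139)=13610949895, p(140)=15065878135, p(141)=16670689208, p(142)=18440293320, p(143)=20390982757, p(144)=22540654445, p(145)=24908858009, p(146)=27517052599, p(147)=30388671978, p(148)=33549419497, p(149)=37027355200, p(150)=40853235313, p(151)=45060624582, p(152)=49686288421, p(153)=54770336324, p(154)=60356673280, p(155)=66493182097, p(156)=73232243759, p(157)=80630964769, p(158)=88751778802, p(159)=97662728555, p(160)=107438159466, p(161)=118159068427, p(162)=129913904637, p(163)=142798995930.
Final step: p(164) = p(163) + p(162) - p(159) - p(157) + p(152) + p(149) - p(142) - p(138) + p(129) + p(124) - p(113) - p(107) + p(94) + p(87) - p(72) - p(64) + p(47) + p(38) - p(19) - p(9)
= 142798995930 + 129913904637 - 97662728555 - 80630964769 + 49686288421 + 37027355200 - 18440293320 - 12292341831 + 4835271870 + 2841940500 - 851376628 - 431149389 + 92669720 + 38887673 - 5392783 - 1741630 + 124754 + 26015 - 490 - 30
= 156919475295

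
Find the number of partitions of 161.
118159068427

p(n) counts ways to write n as a sum of positive integers (order ignored).
Euler's pentagonal recurrence: p(k) = p(k-1) + p(k-2) - p(k-5) - p(k-7) + p(k-12) + p(k-15) - ... (offsets j(3j∓1)/2, signs ++--, p(0)=1, p(<0)=0).
DP table for k = 0..160: p(0)=1, p(1)=1, p(2)=2, p(3)=3, p(4)=5, p(5)=7, p(6)=11, p(7)=15, p(8)=22, p(9)=30, p(10)=42, p(11)=56, p(12)=77, p(13)=101, p(14)=135, p(15)=176, p(16)=231, p(17)=297, p(18)=385, p(19)=490, p(20)=627, p(21)=792, p(22)=1002, p(23)=1255, p(24)=1575, p(25)=1958, p(26)=2436, p(27)=3010, p(28)=3718, p(29)=4565, p(30)=5604, p(31)=6842, p(32)=8349, p(33)=10143, p(34)=12310, p(35)=14883, p(36)=17977, p(37)=21637, p(38)=26015, p(39)=31185, p(40)=37338, p(41)=44583, p(42)=53174, p(43)=63261, p(44)=75175, p(45)=89134, p(46)=105558, p(47)=124754, p(48)=147273, p(49)=173525, p(50)=204226, p(51)=239943, p(52)=281589, p(53)=329931, p(54)=386155, p(55)=451276, p(56)=526823, p(57)=614154, p(58)=715220, p(59)=831820, p(60)=966467, p(61)=1121505, p(62)=1300156, p(63)=1505499, p(64)=1741630, p(65)=2012558, p(66)=2323520, p(67)=2679689, p(68)=3087735, p(69)=3554345, p(70)=4087968, p(71)=4697205, p(72)=5392783, p(73)=6185689, p(74)=7089500, p(75)=8118264, p(76)=9289091, p(77)=10619863, p(78)=12132164, p(79)=13848650, p(80)=15796476, p(81)=18004327, p(82)=20506255, p(83)=23338469, p(84)=26543660, p(85)=30167357, p(86)=34262962, p(87)=38887673, p(88)=44108109, p(89)=49995925, p(90)=56634173, p(91)=64112359, p(92)=72533807, p(93)=82010177, p(94)=92669720, p(95)=104651419, p(96)=118114304, p(97)=133230930, p(98)=150198136, p(99)=169229875, p(100)=190569292, p(101)=214481126, p(102)=241265379, p(103)=271248950, p(104)=304801365, p(105)=342325709, p(106)=384276336, p(107)=431149389, p(108)=483502844, p(109)=541946240, p(110)=607163746, p(111)=679903203, p(112)=761002156, p(113)=851376628, p(114)=952050665, p(115)=1064144451, p(116)=1188908248, p(117)=1327710076, p(118)=1482074143, p(119)=1653668665, p(120)=1844349560, p(121)=2056148051, p(122)=2291320912, p(123)=2552338241, p(124)=2841940500, p(125)=3163127352, p(126)=3519222692, p(127)=3913864295, p(128)=4351078600, p(129)=4835271870, p(130)=5371315400, p(131)=5964539504, p(132)=6620830889, p(133)=7346629512, p(134)=8149040695, p(135)=9035836076, p(136)=10015581680, p(137)=11097645016, p(138)=12292341831, p(139)=13610949895, p(140)=15065878135, p(141)=16670689208, p(142)=18440293320, p(143)=20390982757, p(144)=22540654445, p(145)=24908858009, p(146)=27517052599, p(147)=30388671978, p(148)=33549419497, p(149)=37027355200, p(150)=40853235313, p(151)=45060624582, p(152)=49686288421, p(153)=54770336324, p(154)=60356673280, p(155)=66493182097, p(156)=73232243759, p(157)=80630964769, p(158)=88751778802, p(159)=97662728555, p(160)=107438159466.
Final step: p(161) = p(160) + p(159) - p(156) - p(154) + p(149) + p(146) - p(139) - p(135) + p(126) + p(121) - p(110) - p(104) + p(91) + p(84) - p(69) - p(61) + p(44) + p(35) - p(16) - p(6)
= 107438159466 + 97662728555 - 73232243759 - 60356673280 + 37027355200 + 27517052599 - 13610949895 - 9035836076 + 3519222692 + 2056148051 - 607163746 - 304801365 + 64112359 + 26543660 - 3554345 - 1121505 + 75175 + 14883 - 231 - 11
= 118159068427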